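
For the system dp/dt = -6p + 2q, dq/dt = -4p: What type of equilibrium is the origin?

stable node

A = [[-6,2],[-4,0]]; det(A-λI) = λ^2 + 6λ + 8.
λ = -2, -4: both negative.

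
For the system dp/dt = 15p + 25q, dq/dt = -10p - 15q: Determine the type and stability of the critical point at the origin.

A = [[15,25],[-10,-15]]; det(A-λI) = λ^2 + 25.
λ = 0 ± 5i: zero real part.

center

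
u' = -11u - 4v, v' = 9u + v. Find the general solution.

u(t) = 2K_1e^(-5t) + 2K_2te^(-5t) + K_2e^(-5t), v(t) = -3K_1e^(-5t) - 3K_2te^(-5t) - 2K_2e^(-5t)

Coefficient matrix A = [[-11, -4], [9, 1]].
Characteristic polynomial det(A - λI) = λ^2 + 10λ + 25 = 0.
Single eigenvalue λ = -5 with algebraic multiplicity 2.
Eigenvector v = (2,-3); generalized eigenvector w with (A-λI)w=v is (1,-2).
General solution: e^(-5t)[K_1·v + K_2·(t·v + w)].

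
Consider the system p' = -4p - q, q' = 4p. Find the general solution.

p(t) = -K_1e^(-2t) - K_2te^(-2t), q(t) = 2K_1e^(-2t) + 2K_2te^(-2t) + K_2e^(-2t)

Coefficient matrix A = [[-4, -1], [4, 0]].
Characteristic polynomial det(A - λI) = λ^2 + 4λ + 4 = 0.
Single eigenvalue λ = -2 with algebraic multiplicity 2.
Eigenvector v = (-1,2); generalized eigenvector w with (A-λI)w=v is (0,1).
General solution: e^(-2t)[K_1·v + K_2·(t·v + w)].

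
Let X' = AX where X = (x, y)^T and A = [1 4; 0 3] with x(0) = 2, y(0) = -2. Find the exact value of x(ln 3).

-90

A = [[1,4],[0,3]]; eigenvalues λ = 3, 1.
Eigenvectors: (2,1) for λ=3, (1,0) for λ=1.
From the initial condition, c_1 = -2, c_2 = 6.
x(ln 3) = (-2)(3^3)(2) + (6)(3^1)(1) = -90.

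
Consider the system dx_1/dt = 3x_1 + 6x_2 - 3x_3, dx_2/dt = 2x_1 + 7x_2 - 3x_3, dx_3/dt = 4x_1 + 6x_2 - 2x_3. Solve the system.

Coefficient matrix A = [[3, 6, -3], [2, 7, -3], [4, 6, -2]].
det(A - λI) = 0 gives eigenvalues λ = 4, 3, 1.
For λ=4: eigenvector (-3,-3,-5).
For λ=3: eigenvector (1,1,2).
For λ=1: eigenvector (0,-1,-2).
General solution: C_1e^(4t)(-3,-3,-5) + C_2e^(3t)(1,1,2) + C_3e^(t)(0,-1,-2).

x_1(t) = -3C_1e^(4t) + C_2e^(3t), x_2(t) = -3C_1e^(4t) + C_2e^(3t) - C_3e^(t), x_3(t) = -5C_1e^(4t) + 2C_2e^(3t) - 2C_3e^(t)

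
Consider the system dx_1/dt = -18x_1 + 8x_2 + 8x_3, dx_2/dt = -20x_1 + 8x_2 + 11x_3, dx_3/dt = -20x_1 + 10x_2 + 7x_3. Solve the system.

x_1(t) = 2C_1e^(2t) + C_3e^(-2t), x_2(t) = 3C_1e^(2t) + C_2e^(-3t) + 2C_3e^(-2t), x_3(t) = 2C_1e^(2t) - C_2e^(-3t)

Coefficient matrix A = [[-18, 8, 8], [-20, 8, 11], [-20, 10, 7]].
det(A - λI) = 0 gives eigenvalues λ = 2, -3, -2.
For λ=2: eigenvector (2,3,2).
For λ=-3: eigenvector (0,1,-1).
For λ=-2: eigenvector (1,2,0).
General solution: C_1e^(2t)(2,3,2) + C_2e^(-3t)(0,1,-1) + C_3e^(-2t)(1,2,0).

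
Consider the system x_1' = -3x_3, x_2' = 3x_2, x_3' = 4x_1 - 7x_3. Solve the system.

x_1(t) = 3K_1e^(-4t) - K_3e^(-3t), x_2(t) = K_2e^(3t), x_3(t) = 4K_1e^(-4t) - K_3e^(-3t)

Coefficient matrix A = [[0, 0, -3], [0, 3, 0], [4, 0, -7]].
det(A - λI) = 0 gives eigenvalues λ = -4, 3, -3.
For λ=-4: eigenvector (3,0,4).
For λ=3: eigenvector (0,1,0).
For λ=-3: eigenvector (-1,0,-1).
General solution: K_1e^(-4t)(3,0,4) + K_2e^(3t)(0,1,0) + K_3e^(-3t)(-1,0,-1).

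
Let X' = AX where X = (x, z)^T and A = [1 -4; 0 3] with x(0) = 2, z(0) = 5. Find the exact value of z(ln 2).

A = [[1,-4],[0,3]]; eigenvalues λ = 1, 3.
Eigenvectors: (-1,0) for λ=1, (-2,1) for λ=3.
From the initial condition, c_1 = -12, c_2 = 5.
z(ln 2) = (-12)(2^1)(0) + (5)(2^3)(1) = 40.

40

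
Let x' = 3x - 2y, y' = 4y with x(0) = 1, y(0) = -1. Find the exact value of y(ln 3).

-81

A = [[3,-2],[0,4]]; eigenvalues λ = 4, 3.
Eigenvectors: (2,-1) for λ=4, (1,0) for λ=3.
From the initial condition, c_1 = 1, c_2 = -1.
y(ln 3) = (1)(3^4)(-1) + (-1)(3^3)(0) = -81.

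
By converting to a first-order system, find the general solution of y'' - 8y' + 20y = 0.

Let x_1 = y, x_2 = y'. Then x_1' = x_2 and x_2' = -20x_1 + 8x_2.
A = [[0,1],[-20,8]]; det(A-λI) = λ^2 - 8λ + 20.
Eigenvalues λ = 4 ± 2i.

y(t) = K_1e^(4t)cos(2t) + K_2e^(4t)sin(2t)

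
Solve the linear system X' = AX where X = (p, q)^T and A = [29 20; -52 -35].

p(t) = -2c_1e^(-3t)sin(4t) + c_1e^(-3t)cos(4t) + c_2e^(-3t)sin(4t) + 2c_2e^(-3t)cos(4t), q(t) = 3c_1e^(-3t)sin(4t) - 2c_1e^(-3t)cos(4t) - 2c_2e^(-3t)sin(4t) - 3c_2e^(-3t)cos(4t)

Coefficient matrix A = [[29, 20], [-52, -35]].
Characteristic polynomial det(A - λI) = λ^2 + 6λ + 25 = 0.
Eigenvalues λ = -3 ± 4i (complex conjugate pair).
For λ=-3+4i: an eigenvector is (1,-2) - i(-2,3) = (1 + 2i, -2 - 3i).
A real fundamental pair from Re and Im of e^((-3+4i)t)v: X_1 = e^(-3t)(cos(4t)·(1,-2) + sin(4t)·(-2,3)), X_2 = e^(-3t)(sin(4t)·(1,-2) - cos(4t)·(-2,3)).
General solution: c_1X_1 + c_2X_2.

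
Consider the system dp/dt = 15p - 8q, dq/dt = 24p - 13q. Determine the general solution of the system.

p(t) = -c_1e^(-t) + 2c_2e^(3t), q(t) = -2c_1e^(-t) + 3c_2e^(3t)

Coefficient matrix A = [[15, -8], [24, -13]].
Characteristic polynomial det(A - λI) = λ^2 - 2λ - 3 = 0.
Eigenvalues λ = -1, 3.
For λ=-1: (A-λI) row 1 is [16, -8], so an eigenvector is (-1, -2).
For λ=3: (A-λI) row 1 is [12, -8], so an eigenvector is (2, 3).
General solution: c_1e^(-t)(-1,-2) + c_2e^(3t)(2,3).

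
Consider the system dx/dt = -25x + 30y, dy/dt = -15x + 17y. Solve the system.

Coefficient matrix A = [[-25, 30], [-15, 17]].
Characteristic polynomial det(A - λI) = λ^2 + 8λ + 25 = 0.
Eigenvalues λ = -4 ± 3i (complex conjugate pair).
For λ=-4+3i: an eigenvector is (1,1) - i(3,2) = (1 - 3i, 1 - 2i).
A real fundamental pair from Re and Im of e^((-4+3i)t)v: X_1 = e^(-4t)(cos(3t)·(1,1) + sin(3t)·(3,2)), X_2 = e^(-4t)(sin(3t)·(1,1) - cos(3t)·(3,2)).
General solution: K_1X_1 + K_2X_2.

x(t) = 3K_1e^(-4t)sin(3t) + K_1e^(-4t)cos(3t) + K_2e^(-4t)sin(3t) - 3K_2e^(-4t)cos(3t), y(t) = 2K_1e^(-4t)sin(3t) + K_1e^(-4t)cos(3t) + K_2e^(-4t)sin(3t) - 2K_2e^(-4t)cos(3t)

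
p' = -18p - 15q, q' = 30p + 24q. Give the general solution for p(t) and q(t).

p(t) = 2C_1e^(3t)sin(3t) - C_1e^(3t)cos(3t) - C_2e^(3t)sin(3t) - 2C_2e^(3t)cos(3t), q(t) = -3C_1e^(3t)sin(3t) + C_1e^(3t)cos(3t) + C_2e^(3t)sin(3t) + 3C_2e^(3t)cos(3t)

Coefficient matrix A = [[-18, -15], [30, 24]].
Characteristic polynomial det(A - λI) = λ^2 - 6λ + 18 = 0.
Eigenvalues λ = 3 ± 3i (complex conjugate pair).
For λ=3+3i: an eigenvector is (-1,1) - i(2,-3) = (-1 - 2i, 1 + 3i).
A real fundamental pair from Re and Im of e^((3+3i)t)v: X_1 = e^(3t)(cos(3t)·(-1,1) + sin(3t)·(2,-3)), X_2 = e^(3t)(sin(3t)·(-1,1) - cos(3t)·(2,-3)).
General solution: C_1X_1 + C_2X_2.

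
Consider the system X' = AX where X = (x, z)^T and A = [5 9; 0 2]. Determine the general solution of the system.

Coefficient matrix A = [[5, 9], [0, 2]].
Characteristic polynomial det(A - λI) = λ^2 - 7λ + 10 = 0.
Eigenvalues λ = 2, 5.
For λ=2: (A-λI) row 1 is [3, 9], so an eigenvector is (-3, 1).
For λ=5: (A-λI) row 1 is [0, 9], so an eigenvector is (-1, 0).
General solution: c_1e^(2t)(-3,1) + c_2e^(5t)(-1,0).

x(t) = -3c_1e^(2t) - c_2e^(5t), z(t) = c_1e^(2t)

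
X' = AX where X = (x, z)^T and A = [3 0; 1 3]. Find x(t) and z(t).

x(t) = c_2e^(3t), z(t) = c_1e^(3t) + c_2te^(3t) - 3c_2e^(3t)

Coefficient matrix A = [[3, 0], [1, 3]].
Characteristic polynomial det(A - λI) = λ^2 - 6λ + 9 = 0.
Single eigenvalue λ = 3 with algebraic multiplicity 2.
Eigenvector v = (0,1); generalized eigenvector w with (A-λI)w=v is (1,-3).
General solution: e^(3t)[c_1·v + c_2·(t·v + w)].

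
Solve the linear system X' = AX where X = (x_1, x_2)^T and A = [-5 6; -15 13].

x_1(t) = C_1e^(4t)sin(3t) + C_1e^(4t)cos(3t) + C_2e^(4t)sin(3t) - C_2e^(4t)cos(3t), x_2(t) = C_1e^(4t)sin(3t) + 2C_1e^(4t)cos(3t) + 2C_2e^(4t)sin(3t) - C_2e^(4t)cos(3t)

Coefficient matrix A = [[-5, 6], [-15, 13]].
Characteristic polynomial det(A - λI) = λ^2 - 8λ + 25 = 0.
Eigenvalues λ = 4 ± 3i (complex conjugate pair).
For λ=4+3i: an eigenvector is (1,2) - i(1,1) = (1 - i, 2 - i).
A real fundamental pair from Re and Im of e^((4+3i)t)v: X_1 = e^(4t)(cos(3t)·(1,2) + sin(3t)·(1,1)), X_2 = e^(4t)(sin(3t)·(1,2) - cos(3t)·(1,1)).
General solution: C_1X_1 + C_2X_2.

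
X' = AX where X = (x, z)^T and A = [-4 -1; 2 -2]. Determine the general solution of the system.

x(t) = -K_1e^(-3t)cos(t) - K_2e^(-3t)sin(t), z(t) = -K_1e^(-3t)sin(t) + K_1e^(-3t)cos(t) + K_2e^(-3t)sin(t) + K_2e^(-3t)cos(t)

Coefficient matrix A = [[-4, -1], [2, -2]].
Characteristic polynomial det(A - λI) = λ^2 + 6λ + 10 = 0.
Eigenvalues λ = -3 ± i (complex conjugate pair).
For λ=-3+i: an eigenvector is (-1,1) - i(0,-1) = (-1, 1 + i).
A real fundamental pair from Re and Im of e^((-3+i)t)v: X_1 = e^(-3t)(cos(t)·(-1,1) + sin(t)·(0,-1)), X_2 = e^(-3t)(sin(t)·(-1,1) - cos(t)·(0,-1)).
General solution: K_1X_1 + K_2X_2.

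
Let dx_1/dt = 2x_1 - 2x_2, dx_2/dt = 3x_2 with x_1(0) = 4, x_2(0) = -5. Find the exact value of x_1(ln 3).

216

A = [[2,-2],[0,3]]; eigenvalues λ = 2, 3.
Eigenvectors: (-1,0) for λ=2, (2,-1) for λ=3.
From the initial condition, c_1 = 6, c_2 = 5.
x_1(ln 3) = (6)(3^2)(-1) + (5)(3^3)(2) = 216.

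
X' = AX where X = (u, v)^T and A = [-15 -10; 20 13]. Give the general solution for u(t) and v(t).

u(t) = -2K_1e^(-t)sin(2t) + K_1e^(-t)cos(2t) + K_2e^(-t)sin(2t) + 2K_2e^(-t)cos(2t), v(t) = 3K_1e^(-t)sin(2t) - K_1e^(-t)cos(2t) - K_2e^(-t)sin(2t) - 3K_2e^(-t)cos(2t)

Coefficient matrix A = [[-15, -10], [20, 13]].
Characteristic polynomial det(A - λI) = λ^2 + 2λ + 5 = 0.
Eigenvalues λ = -1 ± 2i (complex conjugate pair).
For λ=-1+2i: an eigenvector is (1,-1) - i(-2,3) = (1 + 2i, -1 - 3i).
A real fundamental pair from Re and Im of e^((-1+2i)t)v: X_1 = e^(-t)(cos(2t)·(1,-1) + sin(2t)·(-2,3)), X_2 = e^(-t)(sin(2t)·(1,-1) - cos(2t)·(-2,3)).
General solution: K_1X_1 + K_2X_2.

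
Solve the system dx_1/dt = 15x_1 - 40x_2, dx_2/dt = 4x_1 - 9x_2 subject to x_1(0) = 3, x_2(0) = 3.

x_1(t) = -21e^(3t)sin(4t) + 3e^(3t)cos(4t), x_2(t) = -6e^(3t)sin(4t) + 3e^(3t)cos(4t)

Coefficient matrix A = [[15, -40], [4, -9]].
Characteristic polynomial det(A - λI) = λ^2 - 6λ + 25 = 0.
Eigenvalues λ = 3 ± 4i (complex conjugate pair).
For λ=3+4i: an eigenvector is (-1,0) - i(-3,-1) = (-1 + 3i, 0 + i).
A real fundamental pair from Re and Im of e^((3+4i)t)v: X_1 = e^(3t)(cos(4t)·(-1,0) + sin(4t)·(-3,-1)), X_2 = e^(3t)(sin(4t)·(-1,0) - cos(4t)·(-3,-1)).
General solution: K_1X_1 + K_2X_2.
Applying x_1(0)=3, x_2(0)=3 gives K_1=6, K_2=3.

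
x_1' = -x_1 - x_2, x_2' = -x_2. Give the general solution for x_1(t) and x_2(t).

x_1(t) = c_1e^(-t) + c_2te^(-t) + 2c_2e^(-t), x_2(t) = -c_2e^(-t)

Coefficient matrix A = [[-1, -1], [0, -1]].
Characteristic polynomial det(A - λI) = λ^2 + 2λ + 1 = 0.
Single eigenvalue λ = -1 with algebraic multiplicity 2.
Eigenvector v = (1,0); generalized eigenvector w with (A-λI)w=v is (2,-1).
General solution: e^(-t)[c_1·v + c_2·(t·v + w)].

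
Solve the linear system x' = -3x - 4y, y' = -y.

x(t) = -2K_1e^(-t) + K_2e^(-3t), y(t) = K_1e^(-t)

Coefficient matrix A = [[-3, -4], [0, -1]].
Characteristic polynomial det(A - λI) = λ^2 + 4λ + 3 = 0.
Eigenvalues λ = -1, -3.
For λ=-1: (A-λI) row 1 is [-2, -4], so an eigenvector is (-2, 1).
For λ=-3: (A-λI) row 1 is [0, -4], so an eigenvector is (1, 0).
General solution: K_1e^(-t)(-2,1) + K_2e^(-3t)(1,0).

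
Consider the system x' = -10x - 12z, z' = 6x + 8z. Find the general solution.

x(t) = K_1e^(2t) + 2K_2e^(-4t), z(t) = -K_1e^(2t) - K_2e^(-4t)

Coefficient matrix A = [[-10, -12], [6, 8]].
Characteristic polynomial det(A - λI) = λ^2 + 2λ - 8 = 0.
Eigenvalues λ = 2, -4.
For λ=2: (A-λI) row 1 is [-12, -12], so an eigenvector is (1, -1).
For λ=-4: (A-λI) row 1 is [-6, -12], so an eigenvector is (2, -1).
General solution: K_1e^(2t)(1,-1) + K_2e^(-4t)(2,-1).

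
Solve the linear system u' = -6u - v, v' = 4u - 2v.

u(t) = c_1e^(-4t) + c_2te^(-4t) + c_2e^(-4t), v(t) = -2c_1e^(-4t) - 2c_2te^(-4t) - 3c_2e^(-4t)

Coefficient matrix A = [[-6, -1], [4, -2]].
Characteristic polynomial det(A - λI) = λ^2 + 8λ + 16 = 0.
Single eigenvalue λ = -4 with algebraic multiplicity 2.
Eigenvector v = (1,-2); generalized eigenvector w with (A-λI)w=v is (1,-3).
General solution: e^(-4t)[c_1·v + c_2·(t·v + w)].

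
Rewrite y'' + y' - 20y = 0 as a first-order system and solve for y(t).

Let x_1 = y, x_2 = y'. Then x_1' = x_2 and x_2' = 20x_1 - x_2.
A = [[0,1],[20,-1]]; det(A-λI) = λ^2 + λ - 20.
Eigenvalues λ = 4, -5 with eigenvectors (1,4), (1,-5).

y(t) = K_1e^(4t) + K_2e^(-5t)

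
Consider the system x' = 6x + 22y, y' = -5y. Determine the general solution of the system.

x(t) = K_1e^(6t) - 2K_2e^(-5t), y(t) = K_2e^(-5t)

Coefficient matrix A = [[6, 22], [0, -5]].
Characteristic polynomial det(A - λI) = λ^2 - λ - 30 = 0.
Eigenvalues λ = 6, -5.
For λ=6: (A-λI) row 1 is [0, 22], so an eigenvector is (1, 0).
For λ=-5: (A-λI) row 1 is [11, 22], so an eigenvector is (-2, 1).
General solution: K_1e^(6t)(1,0) + K_2e^(-5t)(-2,1).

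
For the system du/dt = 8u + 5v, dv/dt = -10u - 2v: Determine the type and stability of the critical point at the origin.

unstable spiral

A = [[8,5],[-10,-2]]; det(A-λI) = λ^2 - 6λ + 34.
λ = 3 ± 5i: positive real part.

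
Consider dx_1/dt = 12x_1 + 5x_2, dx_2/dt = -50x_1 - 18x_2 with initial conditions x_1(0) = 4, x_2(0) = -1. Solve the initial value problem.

x_1(t) = 11e^(-3t)sin(5t) + 4e^(-3t)cos(5t), x_2(t) = -37e^(-3t)sin(5t) - e^(-3t)cos(5t)

Coefficient matrix A = [[12, 5], [-50, -18]].
Characteristic polynomial det(A - λI) = λ^2 + 6λ + 34 = 0.
Eigenvalues λ = -3 ± 5i (complex conjugate pair).
For λ=-3+5i: an eigenvector is (0,1) - i(1,-3) = (0 - i, 1 + 3i).
A real fundamental pair from Re and Im of e^((-3+5i)t)v: X_1 = e^(-3t)(cos(5t)·(0,1) + sin(5t)·(1,-3)), X_2 = e^(-3t)(sin(5t)·(0,1) - cos(5t)·(1,-3)).
General solution: C_1X_1 + C_2X_2.
Applying x_1(0)=4, x_2(0)=-1 gives C_1=11, C_2=-4.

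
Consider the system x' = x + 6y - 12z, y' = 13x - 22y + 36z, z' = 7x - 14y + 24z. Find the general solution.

Coefficient matrix A = [[1, 6, -12], [13, -22, 36], [7, -14, 24]].
det(A - λI) = 0 gives eigenvalues λ = 3, 4, -4.
For λ=3: eigenvector (3,3,1).
For λ=4: eigenvector (2,1,0).
For λ=-4: eigenvector (0,2,1).
General solution: C_1e^(3t)(3,3,1) + C_2e^(4t)(2,1,0) + C_3e^(-4t)(0,2,1).

x(t) = 3C_1e^(3t) + 2C_2e^(4t), y(t) = 3C_1e^(3t) + C_2e^(4t) + 2C_3e^(-4t), z(t) = C_1e^(3t) + C_3e^(-4t)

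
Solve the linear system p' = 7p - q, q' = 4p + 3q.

Coefficient matrix A = [[7, -1], [4, 3]].
Characteristic polynomial det(A - λI) = λ^2 - 10λ + 25 = 0.
Single eigenvalue λ = 5 with algebraic multiplicity 2.
Eigenvector v = (1,2); generalized eigenvector w with (A-λI)w=v is (2,3).
General solution: e^(5t)[C_1·v + C_2·(t·v + w)].

p(t) = C_1e^(5t) + C_2te^(5t) + 2C_2e^(5t), q(t) = 2C_1e^(5t) + 2C_2te^(5t) + 3C_2e^(5t)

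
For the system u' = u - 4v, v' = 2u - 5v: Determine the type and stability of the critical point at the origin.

stable node

A = [[1,-4],[2,-5]]; det(A-λI) = λ^2 + 4λ + 3.
λ = -3, -1: both negative.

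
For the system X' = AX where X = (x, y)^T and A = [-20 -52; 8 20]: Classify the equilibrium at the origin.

center

A = [[-20,-52],[8,20]]; det(A-λI) = λ^2 + 16.
λ = 0 ± 4i: zero real part.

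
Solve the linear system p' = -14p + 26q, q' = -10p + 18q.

p(t) = -2C_1e^(2t)sin(2t) - 3C_1e^(2t)cos(2t) - 3C_2e^(2t)sin(2t) + 2C_2e^(2t)cos(2t), q(t) = -C_1e^(2t)sin(2t) - 2C_1e^(2t)cos(2t) - 2C_2e^(2t)sin(2t) + C_2e^(2t)cos(2t)

Coefficient matrix A = [[-14, 26], [-10, 18]].
Characteristic polynomial det(A - λI) = λ^2 - 4λ + 8 = 0.
Eigenvalues λ = 2 ± 2i (complex conjugate pair).
For λ=2+2i: an eigenvector is (-3,-2) - i(-2,-1) = (-3 + 2i, -2 + i).
A real fundamental pair from Re and Im of e^((2+2i)t)v: X_1 = e^(2t)(cos(2t)·(-3,-2) + sin(2t)·(-2,-1)), X_2 = e^(2t)(sin(2t)·(-3,-2) - cos(2t)·(-2,-1)).
General solution: C_1X_1 + C_2X_2.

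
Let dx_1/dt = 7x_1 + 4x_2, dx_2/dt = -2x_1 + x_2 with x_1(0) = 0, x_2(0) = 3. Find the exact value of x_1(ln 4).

A = [[7,4],[-2,1]]; eigenvalues λ = 3, 5.
Eigenvectors: (1,-1) for λ=3, (-2,1) for λ=5.
From the initial condition, c_1 = -6, c_2 = -3.
x_1(ln 4) = (-6)(4^3)(1) + (-3)(4^5)(-2) = 5760.

5760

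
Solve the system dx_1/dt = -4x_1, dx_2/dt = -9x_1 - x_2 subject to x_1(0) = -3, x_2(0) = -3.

Coefficient matrix A = [[-4, 0], [-9, -1]].
Characteristic polynomial det(A - λI) = λ^2 + 5λ + 4 = 0.
Eigenvalues λ = -4, -1.
For λ=-4: (A-λI) row 2 is [-9, 3], so an eigenvector is (1, 3).
For λ=-1: (A-λI) row 1 is [-3, 0], so an eigenvector is (0, -1).
General solution: c_1e^(-4t)(1,3) + c_2e^(-t)(0,-1).
Applying x_1(0)=-3, x_2(0)=-3 gives c_1=-3, c_2=-6.

x_1(t) = -3e^(-4t), x_2(t) = 6e^(-t) - 9e^(-4t)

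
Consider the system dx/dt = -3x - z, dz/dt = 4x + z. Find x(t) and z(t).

x(t) = c_1e^(-t) + c_2te^(-t), z(t) = -2c_1e^(-t) - 2c_2te^(-t) - c_2e^(-t)

Coefficient matrix A = [[-3, -1], [4, 1]].
Characteristic polynomial det(A - λI) = λ^2 + 2λ + 1 = 0.
Single eigenvalue λ = -1 with algebraic multiplicity 2.
Eigenvector v = (1,-2); generalized eigenvector w with (A-λI)w=v is (0,-1).
General solution: e^(-t)[c_1·v + c_2·(t·v + w)].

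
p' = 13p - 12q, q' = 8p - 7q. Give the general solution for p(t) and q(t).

Coefficient matrix A = [[13, -12], [8, -7]].
Characteristic polynomial det(A - λI) = λ^2 - 6λ + 5 = 0.
Eigenvalues λ = 5, 1.
For λ=5: (A-λI) row 1 is [8, -12], so an eigenvector is (-3, -2).
For λ=1: (A-λI) row 1 is [12, -12], so an eigenvector is (-1, -1).
General solution: c_1e^(5t)(-3,-2) + c_2e^(t)(-1,-1).

p(t) = -3c_1e^(5t) - c_2e^(t), q(t) = -2c_1e^(5t) - c_2e^(t)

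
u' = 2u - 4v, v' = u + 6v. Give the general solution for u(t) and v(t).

Coefficient matrix A = [[2, -4], [1, 6]].
Characteristic polynomial det(A - λI) = λ^2 - 8λ + 16 = 0.
Single eigenvalue λ = 4 with algebraic multiplicity 2.
Eigenvector v = (2,-1); generalized eigenvector w with (A-λI)w=v is (-1,0).
General solution: e^(4t)[K_1·v + K_2·(t·v + w)].

u(t) = 2K_1e^(4t) + 2K_2te^(4t) - K_2e^(4t), v(t) = -K_1e^(4t) - K_2te^(4t)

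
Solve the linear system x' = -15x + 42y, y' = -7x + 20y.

Coefficient matrix A = [[-15, 42], [-7, 20]].
Characteristic polynomial det(A - λI) = λ^2 - 5λ - 6 = 0.
Eigenvalues λ = 6, -1.
For λ=6: (A-λI) row 1 is [-21, 42], so an eigenvector is (2, 1).
For λ=-1: (A-λI) row 1 is [-14, 42], so an eigenvector is (-3, -1).
General solution: C_1e^(6t)(2,1) + C_2e^(-t)(-3,-1).

x(t) = 2C_1e^(6t) - 3C_2e^(-t), y(t) = C_1e^(6t) - C_2e^(-t)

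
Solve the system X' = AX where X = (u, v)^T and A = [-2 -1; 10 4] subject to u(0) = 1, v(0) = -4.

u(t) = e^(t)sin(t) + e^(t)cos(t), v(t) = -2e^(t)sin(t) - 4e^(t)cos(t)

Coefficient matrix A = [[-2, -1], [10, 4]].
Characteristic polynomial det(A - λI) = λ^2 - 2λ + 2 = 0.
Eigenvalues λ = 1 ± i (complex conjugate pair).
For λ=1+i: an eigenvector is (0,1) - i(-1,3) = (0 + i, 1 - 3i).
A real fundamental pair from Re and Im of e^((1+i)t)v: X_1 = e^(t)(cos(t)·(0,1) + sin(t)·(-1,3)), X_2 = e^(t)(sin(t)·(0,1) - cos(t)·(-1,3)).
General solution: K_1X_1 + K_2X_2.
Applying u(0)=1, v(0)=-4 gives K_1=-1, K_2=1.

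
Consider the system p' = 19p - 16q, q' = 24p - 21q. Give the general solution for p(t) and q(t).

p(t) = -C_1e^(3t) - 2C_2e^(-5t), q(t) = -C_1e^(3t) - 3C_2e^(-5t)

Coefficient matrix A = [[19, -16], [24, -21]].
Characteristic polynomial det(A - λI) = λ^2 + 2λ - 15 = 0.
Eigenvalues λ = 3, -5.
For λ=3: (A-λI) row 1 is [16, -16], so an eigenvector is (-1, -1).
For λ=-5: (A-λI) row 1 is [24, -16], so an eigenvector is (-2, -3).
General solution: C_1e^(3t)(-1,-1) + C_2e^(-5t)(-2,-3).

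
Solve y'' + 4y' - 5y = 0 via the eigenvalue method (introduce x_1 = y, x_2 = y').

Let x_1 = y, x_2 = y'. Then x_1' = x_2 and x_2' = 5x_1 - 4x_2.
A = [[0,1],[5,-4]]; det(A-λI) = λ^2 + 4λ - 5.
Eigenvalues λ = 1, -5 with eigenvectors (1,1), (1,-5).

y(t) = K_1e^(t) + K_2e^(-5t)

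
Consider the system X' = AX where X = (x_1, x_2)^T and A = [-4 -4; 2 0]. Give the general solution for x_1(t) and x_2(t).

x_1(t) = -K_1e^(-2t)sin(2t) - K_1e^(-2t)cos(2t) - K_2e^(-2t)sin(2t) + K_2e^(-2t)cos(2t), x_2(t) = K_1e^(-2t)cos(2t) + K_2e^(-2t)sin(2t)

Coefficient matrix A = [[-4, -4], [2, 0]].
Characteristic polynomial det(A - λI) = λ^2 + 4λ + 8 = 0.
Eigenvalues λ = -2 ± 2i (complex conjugate pair).
For λ=-2+2i: an eigenvector is (-1,1) - i(-1,0) = (-1 + i, 1).
A real fundamental pair from Re and Im of e^((-2+2i)t)v: X_1 = e^(-2t)(cos(2t)·(-1,1) + sin(2t)·(-1,0)), X_2 = e^(-2t)(sin(2t)·(-1,1) - cos(2t)·(-1,0)).
General solution: K_1X_1 + K_2X_2.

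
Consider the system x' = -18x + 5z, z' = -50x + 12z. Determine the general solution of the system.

Coefficient matrix A = [[-18, 5], [-50, 12]].
Characteristic polynomial det(A - λI) = λ^2 + 6λ + 34 = 0.
Eigenvalues λ = -3 ± 5i (complex conjugate pair).
For λ=-3+5i: an eigenvector is (0,1) - i(1,3) = (0 - i, 1 - 3i).
A real fundamental pair from Re and Im of e^((-3+5i)t)v: X_1 = e^(-3t)(cos(5t)·(0,1) + sin(5t)·(1,3)), X_2 = e^(-3t)(sin(5t)·(0,1) - cos(5t)·(1,3)).
General solution: C_1X_1 + C_2X_2.

x(t) = C_1e^(-3t)sin(5t) - C_2e^(-3t)cos(5t), z(t) = 3C_1e^(-3t)sin(5t) + C_1e^(-3t)cos(5t) + C_2e^(-3t)sin(5t) - 3C_2e^(-3t)cos(5t)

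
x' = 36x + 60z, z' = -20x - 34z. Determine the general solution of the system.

Coefficient matrix A = [[36, 60], [-20, -34]].
Characteristic polynomial det(A - λI) = λ^2 - 2λ - 24 = 0.
Eigenvalues λ = 6, -4.
For λ=6: (A-λI) row 1 is [30, 60], so an eigenvector is (-2, 1).
For λ=-4: (A-λI) row 1 is [40, 60], so an eigenvector is (3, -2).
General solution: K_1e^(6t)(-2,1) + K_2e^(-4t)(3,-2).

x(t) = -2K_1e^(6t) + 3K_2e^(-4t), z(t) = K_1e^(6t) - 2K_2e^(-4t)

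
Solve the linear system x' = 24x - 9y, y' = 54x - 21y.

x(t) = K_1e^(6t) - K_2e^(-3t), y(t) = 2K_1e^(6t) - 3K_2e^(-3t)

Coefficient matrix A = [[24, -9], [54, -21]].
Characteristic polynomial det(A - λI) = λ^2 - 3λ - 18 = 0.
Eigenvalues λ = 6, -3.
For λ=6: (A-λI) row 1 is [18, -9], so an eigenvector is (1, 2).
For λ=-3: (A-λI) row 1 is [27, -9], so an eigenvector is (-1, -3).
General solution: K_1e^(6t)(1,2) + K_2e^(-3t)(-1,-3).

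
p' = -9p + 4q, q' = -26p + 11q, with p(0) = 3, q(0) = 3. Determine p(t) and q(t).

Coefficient matrix A = [[-9, 4], [-26, 11]].
Characteristic polynomial det(A - λI) = λ^2 - 2λ + 5 = 0.
Eigenvalues λ = 1 ± 2i (complex conjugate pair).
For λ=1+2i: an eigenvector is (1,3) - i(1,2) = (1 - i, 3 - 2i).
A real fundamental pair from Re and Im of e^((1+2i)t)v: X_1 = e^(t)(cos(2t)·(1,3) + sin(2t)·(1,2)), X_2 = e^(t)(sin(2t)·(1,3) - cos(2t)·(1,2)).
General solution: C_1X_1 + C_2X_2.
Applying p(0)=3, q(0)=3 gives C_1=-3, C_2=-6.

p(t) = -9e^(t)sin(2t) + 3e^(t)cos(2t), q(t) = -24e^(t)sin(2t) + 3e^(t)cos(2t)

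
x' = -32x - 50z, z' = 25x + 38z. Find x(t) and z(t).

x(t) = -3C_1e^(3t)sin(5t) - C_1e^(3t)cos(5t) - C_2e^(3t)sin(5t) + 3C_2e^(3t)cos(5t), z(t) = 2C_1e^(3t)sin(5t) + C_1e^(3t)cos(5t) + C_2e^(3t)sin(5t) - 2C_2e^(3t)cos(5t)

Coefficient matrix A = [[-32, -50], [25, 38]].
Characteristic polynomial det(A - λI) = λ^2 - 6λ + 34 = 0.
Eigenvalues λ = 3 ± 5i (complex conjugate pair).
For λ=3+5i: an eigenvector is (-1,1) - i(-3,2) = (-1 + 3i, 1 - 2i).
A real fundamental pair from Re and Im of e^((3+5i)t)v: X_1 = e^(3t)(cos(5t)·(-1,1) + sin(5t)·(-3,2)), X_2 = e^(3t)(sin(5t)·(-1,1) - cos(5t)·(-3,2)).
General solution: C_1X_1 + C_2X_2.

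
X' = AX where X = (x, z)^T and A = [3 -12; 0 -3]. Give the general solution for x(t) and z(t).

x(t) = -C_1e^(3t) + 2C_2e^(-3t), z(t) = C_2e^(-3t)

Coefficient matrix A = [[3, -12], [0, -3]].
Characteristic polynomial det(A - λI) = λ^2 - 9 = 0.
Eigenvalues λ = 3, -3.
For λ=3: (A-λI) row 1 is [0, -12], so an eigenvector is (-1, 0).
For λ=-3: (A-λI) row 1 is [6, -12], so an eigenvector is (2, 1).
General solution: C_1e^(3t)(-1,0) + C_2e^(-3t)(2,1).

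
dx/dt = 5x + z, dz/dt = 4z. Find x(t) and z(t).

x(t) = C_1e^(4t) - C_2e^(5t), z(t) = -C_1e^(4t)

Coefficient matrix A = [[5, 1], [0, 4]].
Characteristic polynomial det(A - λI) = λ^2 - 9λ + 20 = 0.
Eigenvalues λ = 4, 5.
For λ=4: (A-λI) row 1 is [1, 1], so an eigenvector is (1, -1).
For λ=5: (A-λI) row 1 is [0, 1], so an eigenvector is (-1, 0).
General solution: C_1e^(4t)(1,-1) + C_2e^(5t)(-1,0).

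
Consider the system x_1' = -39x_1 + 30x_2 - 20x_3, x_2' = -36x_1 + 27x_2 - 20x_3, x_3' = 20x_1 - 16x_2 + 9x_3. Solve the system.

x_1(t) = -2c_1e^(t) + 5c_2e^(-t) + 5c_3e^(-3t), x_2(t) = -2c_1e^(t) + 5c_2e^(-t) + 4c_3e^(-3t), x_3(t) = c_1e^(t) - 2c_2e^(-t) - 3c_3e^(-3t)

Coefficient matrix A = [[-39, 30, -20], [-36, 27, -20], [20, -16, 9]].
det(A - λI) = 0 gives eigenvalues λ = 1, -1, -3.
For λ=1: eigenvector (-2,-2,1).
For λ=-1: eigenvector (5,5,-2).
For λ=-3: eigenvector (5,4,-3).
General solution: c_1e^(t)(-2,-2,1) + c_2e^(-t)(5,5,-2) + c_3e^(-3t)(5,4,-3).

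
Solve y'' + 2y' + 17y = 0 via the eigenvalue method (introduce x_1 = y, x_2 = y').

y(t) = K_1e^(-t)cos(4t) + K_2e^(-t)sin(4t)

Let x_1 = y, x_2 = y'. Then x_1' = x_2 and x_2' = -17x_1 - 2x_2.
A = [[0,1],[-17,-2]]; det(A-λI) = λ^2 + 2λ + 17.
Eigenvalues λ = -1 ± 4i.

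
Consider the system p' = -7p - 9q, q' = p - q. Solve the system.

p(t) = -3c_1e^(-4t) - 3c_2te^(-4t) + c_2e^(-4t), q(t) = c_1e^(-4t) + c_2te^(-4t)

Coefficient matrix A = [[-7, -9], [1, -1]].
Characteristic polynomial det(A - λI) = λ^2 + 8λ + 16 = 0.
Single eigenvalue λ = -4 with algebraic multiplicity 2.
Eigenvector v = (-3,1); generalized eigenvector w with (A-λI)w=v is (1,0).
General solution: e^(-4t)[c_1·v + c_2·(t·v + w)].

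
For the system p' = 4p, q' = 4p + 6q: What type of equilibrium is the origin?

unstable node

A = [[4,0],[4,6]]; det(A-λI) = λ^2 - 10λ + 24.
λ = 6, 4: both positive.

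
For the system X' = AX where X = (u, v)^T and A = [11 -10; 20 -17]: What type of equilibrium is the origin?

A = [[11,-10],[20,-17]]; det(A-λI) = λ^2 + 6λ + 13.
λ = -3 ± 2i: negative real part.

stable spiral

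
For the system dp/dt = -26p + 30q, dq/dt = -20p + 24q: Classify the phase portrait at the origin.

saddle

A = [[-26,30],[-20,24]]; det(A-λI) = λ^2 + 2λ - 24.
λ = -6, 4: opposite signs.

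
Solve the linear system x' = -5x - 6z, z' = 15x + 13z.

x(t) = -c_1e^(4t)sin(3t) + c_1e^(4t)cos(3t) + c_2e^(4t)sin(3t) + c_2e^(4t)cos(3t), z(t) = 2c_1e^(4t)sin(3t) - c_1e^(4t)cos(3t) - c_2e^(4t)sin(3t) - 2c_2e^(4t)cos(3t)

Coefficient matrix A = [[-5, -6], [15, 13]].
Characteristic polynomial det(A - λI) = λ^2 - 8λ + 25 = 0.
Eigenvalues λ = 4 ± 3i (complex conjugate pair).
For λ=4+3i: an eigenvector is (1,-1) - i(-1,2) = (1 + i, -1 - 2i).
A real fundamental pair from Re and Im of e^((4+3i)t)v: X_1 = e^(4t)(cos(3t)·(1,-1) + sin(3t)·(-1,2)), X_2 = e^(4t)(sin(3t)·(1,-1) - cos(3t)·(-1,2)).
General solution: c_1X_1 + c_2X_2.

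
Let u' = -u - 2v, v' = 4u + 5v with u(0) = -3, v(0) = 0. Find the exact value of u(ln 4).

168

A = [[-1,-2],[4,5]]; eigenvalues λ = 1, 3.
Eigenvectors: (-1,1) for λ=1, (-1,2) for λ=3.
From the initial condition, c_1 = 6, c_2 = -3.
u(ln 4) = (6)(4^1)(-1) + (-3)(4^3)(-1) = 168.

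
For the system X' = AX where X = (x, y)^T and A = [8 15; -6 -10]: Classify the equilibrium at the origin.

A = [[8,15],[-6,-10]]; det(A-λI) = λ^2 + 2λ + 10.
λ = -1 ± 3i: negative real part.

stable spiral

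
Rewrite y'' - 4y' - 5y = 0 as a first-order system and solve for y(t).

Let x_1 = y, x_2 = y'. Then x_1' = x_2 and x_2' = 5x_1 + 4x_2.
A = [[0,1],[5,4]]; det(A-λI) = λ^2 - 4λ - 5.
Eigenvalues λ = -1, 5 with eigenvectors (1,-1), (1,5).

y(t) = K_1e^(-t) + K_2e^(5t)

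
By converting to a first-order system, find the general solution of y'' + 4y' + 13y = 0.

Let x_1 = y, x_2 = y'. Then x_1' = x_2 and x_2' = -13x_1 - 4x_2.
A = [[0,1],[-13,-4]]; det(A-λI) = λ^2 + 4λ + 13.
Eigenvalues λ = -2 ± 3i.

y(t) = C_1e^(-2t)cos(3t) + C_2e^(-2t)sin(3t)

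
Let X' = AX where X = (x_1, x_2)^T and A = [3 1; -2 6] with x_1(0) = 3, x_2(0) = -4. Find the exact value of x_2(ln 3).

-2592

A = [[3,1],[-2,6]]; eigenvalues λ = 4, 5.
Eigenvectors: (1,1) for λ=4, (1,2) for λ=5.
From the initial condition, c_1 = 10, c_2 = -7.
x_2(ln 3) = (10)(3^4)(1) + (-7)(3^5)(2) = -2592.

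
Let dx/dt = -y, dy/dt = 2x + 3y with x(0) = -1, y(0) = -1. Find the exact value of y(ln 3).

A = [[0,-1],[2,3]]; eigenvalues λ = 1, 2.
Eigenvectors: (1,-1) for λ=1, (1,-2) for λ=2.
From the initial condition, c_1 = -3, c_2 = 2.
y(ln 3) = (-3)(3^1)(-1) + (2)(3^2)(-2) = -27.

-27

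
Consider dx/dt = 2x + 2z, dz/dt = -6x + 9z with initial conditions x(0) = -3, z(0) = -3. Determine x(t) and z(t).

Coefficient matrix A = [[2, 2], [-6, 9]].
Characteristic polynomial det(A - λI) = λ^2 - 11λ + 30 = 0.
Eigenvalues λ = 5, 6.
For λ=5: (A-λI) row 1 is [-3, 2], so an eigenvector is (-2, -3).
For λ=6: (A-λI) row 1 is [-4, 2], so an eigenvector is (-1, -2).
General solution: K_1e^(5t)(-2,-3) + K_2e^(6t)(-1,-2).
Applying x(0)=-3, z(0)=-3 gives K_1=3, K_2=-3.

x(t) = 3e^(6t) - 6e^(5t), z(t) = 6e^(6t) - 9e^(5t)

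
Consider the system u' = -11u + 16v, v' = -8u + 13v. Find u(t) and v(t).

u(t) = C_1e^(5t) - 2C_2e^(-3t), v(t) = C_1e^(5t) - C_2e^(-3t)

Coefficient matrix A = [[-11, 16], [-8, 13]].
Characteristic polynomial det(A - λI) = λ^2 - 2λ - 15 = 0.
Eigenvalues λ = 5, -3.
For λ=5: (A-λI) row 1 is [-16, 16], so an eigenvector is (1, 1).
For λ=-3: (A-λI) row 1 is [-8, 16], so an eigenvector is (-2, -1).
General solution: C_1e^(5t)(1,1) + C_2e^(-3t)(-2,-1).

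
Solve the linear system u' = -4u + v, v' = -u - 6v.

u(t) = -c_1e^(-5t) - c_2te^(-5t) + c_2e^(-5t), v(t) = c_1e^(-5t) + c_2te^(-5t) - 2c_2e^(-5t)

Coefficient matrix A = [[-4, 1], [-1, -6]].
Characteristic polynomial det(A - λI) = λ^2 + 10λ + 25 = 0.
Single eigenvalue λ = -5 with algebraic multiplicity 2.
Eigenvector v = (-1,1); generalized eigenvector w with (A-λI)w=v is (1,-2).
General solution: e^(-5t)[c_1·v + c_2·(t·v + w)].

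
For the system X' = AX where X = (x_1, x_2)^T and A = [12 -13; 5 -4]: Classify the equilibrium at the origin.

unstable spiral

A = [[12,-13],[5,-4]]; det(A-λI) = λ^2 - 8λ + 17.
λ = 4 ± i: positive real part.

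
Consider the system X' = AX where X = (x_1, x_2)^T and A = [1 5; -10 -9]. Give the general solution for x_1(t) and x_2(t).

Coefficient matrix A = [[1, 5], [-10, -9]].
Characteristic polynomial det(A - λI) = λ^2 + 8λ + 41 = 0.
Eigenvalues λ = -4 ± 5i (complex conjugate pair).
For λ=-4+5i: an eigenvector is (0,1) - i(1,-1) = (0 - i, 1 + i).
A real fundamental pair from Re and Im of e^((-4+5i)t)v: X_1 = e^(-4t)(cos(5t)·(0,1) + sin(5t)·(1,-1)), X_2 = e^(-4t)(sin(5t)·(0,1) - cos(5t)·(1,-1)).
General solution: C_1X_1 + C_2X_2.

x_1(t) = C_1e^(-4t)sin(5t) - C_2e^(-4t)cos(5t), x_2(t) = -C_1e^(-4t)sin(5t) + C_1e^(-4t)cos(5t) + C_2e^(-4t)sin(5t) + C_2e^(-4t)cos(5t)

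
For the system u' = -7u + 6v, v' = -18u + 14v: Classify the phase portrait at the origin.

unstable node

A = [[-7,6],[-18,14]]; det(A-λI) = λ^2 - 7λ + 10.
λ = 5, 2: both positive.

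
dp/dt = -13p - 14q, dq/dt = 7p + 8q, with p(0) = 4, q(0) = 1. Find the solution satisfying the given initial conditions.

Coefficient matrix A = [[-13, -14], [7, 8]].
Characteristic polynomial det(A - λI) = λ^2 + 5λ - 6 = 0.
Eigenvalues λ = 1, -6.
For λ=1: (A-λI) row 1 is [-14, -14], so an eigenvector is (1, -1).
For λ=-6: (A-λI) row 1 is [-7, -14], so an eigenvector is (-2, 1).
General solution: C_1e^(t)(1,-1) + C_2e^(-6t)(-2,1).
Applying p(0)=4, q(0)=1 gives C_1=-6, C_2=-5.

p(t) = -6e^(t) + 10e^(-6t), q(t) = 6e^(t) - 5e^(-6t)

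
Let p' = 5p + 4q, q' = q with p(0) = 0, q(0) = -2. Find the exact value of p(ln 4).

A = [[5,4],[0,1]]; eigenvalues λ = 5, 1.
Eigenvectors: (-1,0) for λ=5, (-1,1) for λ=1.
From the initial condition, c_1 = 2, c_2 = -2.
p(ln 4) = (2)(4^5)(-1) + (-2)(4^1)(-1) = -2040.

-2040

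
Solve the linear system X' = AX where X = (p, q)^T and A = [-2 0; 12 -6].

Coefficient matrix A = [[-2, 0], [12, -6]].
Characteristic polynomial det(A - λI) = λ^2 + 8λ + 12 = 0.
Eigenvalues λ = -2, -6.
For λ=-2: (A-λI) row 2 is [12, -4], so an eigenvector is (1, 3).
For λ=-6: (A-λI) row 1 is [4, 0], so an eigenvector is (0, 1).
General solution: c_1e^(-2t)(1,3) + c_2e^(-6t)(0,1).

p(t) = c_1e^(-2t), q(t) = 3c_1e^(-2t) + c_2e^(-6t)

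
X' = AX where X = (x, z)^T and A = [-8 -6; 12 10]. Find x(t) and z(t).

Coefficient matrix A = [[-8, -6], [12, 10]].
Characteristic polynomial det(A - λI) = λ^2 - 2λ - 8 = 0.
Eigenvalues λ = 4, -2.
For λ=4: (A-λI) row 1 is [-12, -6], so an eigenvector is (1, -2).
For λ=-2: (A-λI) row 1 is [-6, -6], so an eigenvector is (1, -1).
General solution: C_1e^(4t)(1,-2) + C_2e^(-2t)(1,-1).

x(t) = C_1e^(4t) + C_2e^(-2t), z(t) = -2C_1e^(4t) - C_2e^(-2t)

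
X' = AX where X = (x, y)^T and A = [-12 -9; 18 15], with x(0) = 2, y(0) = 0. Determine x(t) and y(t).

Coefficient matrix A = [[-12, -9], [18, 15]].
Characteristic polynomial det(A - λI) = λ^2 - 3λ - 18 = 0.
Eigenvalues λ = -3, 6.
For λ=-3: (A-λI) row 1 is [-9, -9], so an eigenvector is (1, -1).
For λ=6: (A-λI) row 1 is [-18, -9], so an eigenvector is (-1, 2).
General solution: c_1e^(-3t)(1,-1) + c_2e^(6t)(-1,2).
Applying x(0)=2, y(0)=0 gives c_1=4, c_2=2.

x(t) = -2e^(6t) + 4e^(-3t), y(t) = 4e^(6t) - 4e^(-3t)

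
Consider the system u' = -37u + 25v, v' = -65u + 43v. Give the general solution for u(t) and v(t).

Coefficient matrix A = [[-37, 25], [-65, 43]].
Characteristic polynomial det(A - λI) = λ^2 - 6λ + 34 = 0.
Eigenvalues λ = 3 ± 5i (complex conjugate pair).
For λ=3+5i: an eigenvector is (-1,-2) - i(-2,-3) = (-1 + 2i, -2 + 3i).
A real fundamental pair from Re and Im of e^((3+5i)t)v: X_1 = e^(3t)(cos(5t)·(-1,-2) + sin(5t)·(-2,-3)), X_2 = e^(3t)(sin(5t)·(-1,-2) - cos(5t)·(-2,-3)).
General solution: c_1X_1 + c_2X_2.

u(t) = -2c_1e^(3t)sin(5t) - c_1e^(3t)cos(5t) - c_2e^(3t)sin(5t) + 2c_2e^(3t)cos(5t), v(t) = -3c_1e^(3t)sin(5t) - 2c_1e^(3t)cos(5t) - 2c_2e^(3t)sin(5t) + 3c_2e^(3t)cos(5t)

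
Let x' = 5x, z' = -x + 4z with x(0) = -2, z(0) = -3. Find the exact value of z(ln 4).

768

A = [[5,0],[-1,4]]; eigenvalues λ = 5, 4.
Eigenvectors: (1,-1) for λ=5, (0,-1) for λ=4.
From the initial condition, c_1 = -2, c_2 = 5.
z(ln 4) = (-2)(4^5)(-1) + (5)(4^4)(-1) = 768.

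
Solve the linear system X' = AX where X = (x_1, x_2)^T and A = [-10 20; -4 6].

Coefficient matrix A = [[-10, 20], [-4, 6]].
Characteristic polynomial det(A - λI) = λ^2 + 4λ + 20 = 0.
Eigenvalues λ = -2 ± 4i (complex conjugate pair).
For λ=-2+4i: an eigenvector is (-1,0) - i(2,1) = (-1 - 2i, 0 - i).
A real fundamental pair from Re and Im of e^((-2+4i)t)v: X_1 = e^(-2t)(cos(4t)·(-1,0) + sin(4t)·(2,1)), X_2 = e^(-2t)(sin(4t)·(-1,0) - cos(4t)·(2,1)).
General solution: c_1X_1 + c_2X_2.

x_1(t) = 2c_1e^(-2t)sin(4t) - c_1e^(-2t)cos(4t) - c_2e^(-2t)sin(4t) - 2c_2e^(-2t)cos(4t), x_2(t) = c_1e^(-2t)sin(4t) - c_2e^(-2t)cos(4t)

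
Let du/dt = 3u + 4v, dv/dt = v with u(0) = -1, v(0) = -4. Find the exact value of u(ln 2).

A = [[3,4],[0,1]]; eigenvalues λ = 3, 1.
Eigenvectors: (1,0) for λ=3, (2,-1) for λ=1.
From the initial condition, c_1 = -9, c_2 = 4.
u(ln 2) = (-9)(2^3)(1) + (4)(2^1)(2) = -56.

-56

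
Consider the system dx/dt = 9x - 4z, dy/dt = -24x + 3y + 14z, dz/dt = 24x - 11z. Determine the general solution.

Coefficient matrix A = [[9, 0, -4], [-24, 3, 14], [24, 0, -11]].
det(A - λI) = 0 gives eigenvalues λ = 1, 3, -3.
For λ=1: eigenvector (1,-2,2).
For λ=3: eigenvector (0,1,0).
For λ=-3: eigenvector (1,-3,3).
General solution: C_1e^(t)(1,-2,2) + C_2e^(3t)(0,1,0) + C_3e^(-3t)(1,-3,3).

x(t) = C_1e^(t) + C_3e^(-3t), y(t) = -2C_1e^(t) + C_2e^(3t) - 3C_3e^(-3t), z(t) = 2C_1e^(t) + 3C_3e^(-3t)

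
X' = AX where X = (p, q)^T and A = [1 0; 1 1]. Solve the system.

Coefficient matrix A = [[1, 0], [1, 1]].
Characteristic polynomial det(A - λI) = λ^2 - 2λ + 1 = 0.
Single eigenvalue λ = 1 with algebraic multiplicity 2.
Eigenvector v = (0,1); generalized eigenvector w with (A-λI)w=v is (1,2).
General solution: e^(t)[C_1·v + C_2·(t·v + w)].

p(t) = C_2e^(t), q(t) = C_1e^(t) + C_2te^(t) + 2C_2e^(t)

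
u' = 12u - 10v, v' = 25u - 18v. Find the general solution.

Coefficient matrix A = [[12, -10], [25, -18]].
Characteristic polynomial det(A - λI) = λ^2 + 6λ + 34 = 0.
Eigenvalues λ = -3 ± 5i (complex conjugate pair).
For λ=-3+5i: an eigenvector is (-1,-2) - i(1,1) = (-1 - i, -2 - i).
A real fundamental pair from Re and Im of e^((-3+5i)t)v: X_1 = e^(-3t)(cos(5t)·(-1,-2) + sin(5t)·(1,1)), X_2 = e^(-3t)(sin(5t)·(-1,-2) - cos(5t)·(1,1)).
General solution: C_1X_1 + C_2X_2.

u(t) = C_1e^(-3t)sin(5t) - C_1e^(-3t)cos(5t) - C_2e^(-3t)sin(5t) - C_2e^(-3t)cos(5t), v(t) = C_1e^(-3t)sin(5t) - 2C_1e^(-3t)cos(5t) - 2C_2e^(-3t)sin(5t) - C_2e^(-3t)cos(5t)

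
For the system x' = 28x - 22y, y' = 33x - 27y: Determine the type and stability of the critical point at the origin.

A = [[28,-22],[33,-27]]; det(A-λI) = λ^2 - λ - 30.
λ = -5, 6: opposite signs.

saddle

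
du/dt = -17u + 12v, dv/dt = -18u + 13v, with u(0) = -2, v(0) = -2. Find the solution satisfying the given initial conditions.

Coefficient matrix A = [[-17, 12], [-18, 13]].
Characteristic polynomial det(A - λI) = λ^2 + 4λ - 5 = 0.
Eigenvalues λ = 1, -5.
For λ=1: (A-λI) row 1 is [-18, 12], so an eigenvector is (-2, -3).
For λ=-5: (A-λI) row 1 is [-12, 12], so an eigenvector is (1, 1).
General solution: K_1e^(t)(-2,-3) + K_2e^(-5t)(1,1).
Applying u(0)=-2, v(0)=-2 gives K_1=0, K_2=-2.

u(t) = -2e^(-5t), v(t) = -2e^(-5t)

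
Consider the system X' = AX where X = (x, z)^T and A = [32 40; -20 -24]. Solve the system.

x(t) = 3c_1e^(4t)sin(4t) - c_1e^(4t)cos(4t) - c_2e^(4t)sin(4t) - 3c_2e^(4t)cos(4t), z(t) = -2c_1e^(4t)sin(4t) + c_1e^(4t)cos(4t) + c_2e^(4t)sin(4t) + 2c_2e^(4t)cos(4t)

Coefficient matrix A = [[32, 40], [-20, -24]].
Characteristic polynomial det(A - λI) = λ^2 - 8λ + 32 = 0.
Eigenvalues λ = 4 ± 4i (complex conjugate pair).
For λ=4+4i: an eigenvector is (-1,1) - i(3,-2) = (-1 - 3i, 1 + 2i).
A real fundamental pair from Re and Im of e^((4+4i)t)v: X_1 = e^(4t)(cos(4t)·(-1,1) + sin(4t)·(3,-2)), X_2 = e^(4t)(sin(4t)·(-1,1) - cos(4t)·(3,-2)).
General solution: c_1X_1 + c_2X_2.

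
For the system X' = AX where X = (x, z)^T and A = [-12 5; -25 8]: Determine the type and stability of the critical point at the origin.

stable spiral

A = [[-12,5],[-25,8]]; det(A-λI) = λ^2 + 4λ + 29.
λ = -2 ± 5i: negative real part.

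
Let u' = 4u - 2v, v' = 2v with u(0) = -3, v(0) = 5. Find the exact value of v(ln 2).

20

A = [[4,-2],[0,2]]; eigenvalues λ = 2, 4.
Eigenvectors: (1,1) for λ=2, (-1,0) for λ=4.
From the initial condition, c_1 = 5, c_2 = 8.
v(ln 2) = (5)(2^2)(1) + (8)(2^4)(0) = 20.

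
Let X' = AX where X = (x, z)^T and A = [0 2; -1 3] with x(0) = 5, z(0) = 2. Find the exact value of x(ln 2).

8

A = [[0,2],[-1,3]]; eigenvalues λ = 2, 1.
Eigenvectors: (-1,-1) for λ=2, (-2,-1) for λ=1.
From the initial condition, c_1 = 1, c_2 = -3.
x(ln 2) = (1)(2^2)(-1) + (-3)(2^1)(-2) = 8.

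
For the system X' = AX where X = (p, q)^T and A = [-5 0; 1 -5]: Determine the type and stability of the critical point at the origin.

A = [[-5,0],[1,-5]]; det(A-λI) = λ^2 + 10λ + 25.
repeated λ = -5 with a single eigenvector.

stable improper node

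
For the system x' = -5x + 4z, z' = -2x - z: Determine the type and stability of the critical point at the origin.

A = [[-5,4],[-2,-1]]; det(A-λI) = λ^2 + 6λ + 13.
λ = -3 ± 2i: negative real part.

stable spiral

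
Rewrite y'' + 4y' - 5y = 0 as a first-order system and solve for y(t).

Let x_1 = y, x_2 = y'. Then x_1' = x_2 and x_2' = 5x_1 - 4x_2.
A = [[0,1],[5,-4]]; det(A-λI) = λ^2 + 4λ - 5.
Eigenvalues λ = 1, -5 with eigenvectors (1,1), (1,-5).

y(t) = C_1e^(t) + C_2e^(-5t)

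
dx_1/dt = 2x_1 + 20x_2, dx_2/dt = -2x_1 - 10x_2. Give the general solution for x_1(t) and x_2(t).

x_1(t) = -3C_1e^(-4t)sin(2t) - C_1e^(-4t)cos(2t) - C_2e^(-4t)sin(2t) + 3C_2e^(-4t)cos(2t), x_2(t) = C_1e^(-4t)sin(2t) - C_2e^(-4t)cos(2t)

Coefficient matrix A = [[2, 20], [-2, -10]].
Characteristic polynomial det(A - λI) = λ^2 + 8λ + 20 = 0.
Eigenvalues λ = -4 ± 2i (complex conjugate pair).
For λ=-4+2i: an eigenvector is (-1,0) - i(-3,1) = (-1 + 3i, 0 - i).
A real fundamental pair from Re and Im of e^((-4+2i)t)v: X_1 = e^(-4t)(cos(2t)·(-1,0) + sin(2t)·(-3,1)), X_2 = e^(-4t)(sin(2t)·(-1,0) - cos(2t)·(-3,1)).
General solution: C_1X_1 + C_2X_2.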